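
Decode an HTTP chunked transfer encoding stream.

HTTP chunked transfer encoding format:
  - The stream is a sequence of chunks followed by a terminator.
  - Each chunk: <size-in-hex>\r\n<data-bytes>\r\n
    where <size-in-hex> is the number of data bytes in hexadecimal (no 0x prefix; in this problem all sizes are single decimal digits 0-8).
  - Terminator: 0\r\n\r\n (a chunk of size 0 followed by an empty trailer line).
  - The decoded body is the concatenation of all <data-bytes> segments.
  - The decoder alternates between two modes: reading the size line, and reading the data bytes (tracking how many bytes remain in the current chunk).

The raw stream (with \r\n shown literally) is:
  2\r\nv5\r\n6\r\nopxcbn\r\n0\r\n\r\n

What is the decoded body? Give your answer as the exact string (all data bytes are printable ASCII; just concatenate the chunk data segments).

Chunk 1: stream[0..1]='2' size=0x2=2, data at stream[3..5]='v5' -> body[0..2], body so far='v5'
Chunk 2: stream[7..8]='6' size=0x6=6, data at stream[10..16]='opxcbn' -> body[2..8], body so far='v5opxcbn'
Chunk 3: stream[18..19]='0' size=0 (terminator). Final body='v5opxcbn' (8 bytes)

Answer: v5opxcbn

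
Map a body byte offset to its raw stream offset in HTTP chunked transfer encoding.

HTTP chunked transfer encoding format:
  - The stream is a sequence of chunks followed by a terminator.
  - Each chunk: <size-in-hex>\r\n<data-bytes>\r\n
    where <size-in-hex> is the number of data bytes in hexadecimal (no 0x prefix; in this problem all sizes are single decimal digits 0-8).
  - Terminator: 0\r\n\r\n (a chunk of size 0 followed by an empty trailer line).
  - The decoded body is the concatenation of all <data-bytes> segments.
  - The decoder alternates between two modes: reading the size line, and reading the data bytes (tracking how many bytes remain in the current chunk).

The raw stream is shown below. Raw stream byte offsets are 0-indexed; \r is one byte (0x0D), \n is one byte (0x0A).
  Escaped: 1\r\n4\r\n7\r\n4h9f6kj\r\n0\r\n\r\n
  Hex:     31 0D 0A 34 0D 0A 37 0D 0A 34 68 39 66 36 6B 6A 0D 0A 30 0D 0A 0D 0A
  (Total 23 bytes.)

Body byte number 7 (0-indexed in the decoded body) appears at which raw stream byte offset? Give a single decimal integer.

Answer: 15

Derivation:
Chunk 1: stream[0..1]='1' size=0x1=1, data at stream[3..4]='4' -> body[0..1], body so far='4'
Chunk 2: stream[6..7]='7' size=0x7=7, data at stream[9..16]='4h9f6kj' -> body[1..8], body so far='44h9f6kj'
Chunk 3: stream[18..19]='0' size=0 (terminator). Final body='44h9f6kj' (8 bytes)
Body byte 7 at stream offset 15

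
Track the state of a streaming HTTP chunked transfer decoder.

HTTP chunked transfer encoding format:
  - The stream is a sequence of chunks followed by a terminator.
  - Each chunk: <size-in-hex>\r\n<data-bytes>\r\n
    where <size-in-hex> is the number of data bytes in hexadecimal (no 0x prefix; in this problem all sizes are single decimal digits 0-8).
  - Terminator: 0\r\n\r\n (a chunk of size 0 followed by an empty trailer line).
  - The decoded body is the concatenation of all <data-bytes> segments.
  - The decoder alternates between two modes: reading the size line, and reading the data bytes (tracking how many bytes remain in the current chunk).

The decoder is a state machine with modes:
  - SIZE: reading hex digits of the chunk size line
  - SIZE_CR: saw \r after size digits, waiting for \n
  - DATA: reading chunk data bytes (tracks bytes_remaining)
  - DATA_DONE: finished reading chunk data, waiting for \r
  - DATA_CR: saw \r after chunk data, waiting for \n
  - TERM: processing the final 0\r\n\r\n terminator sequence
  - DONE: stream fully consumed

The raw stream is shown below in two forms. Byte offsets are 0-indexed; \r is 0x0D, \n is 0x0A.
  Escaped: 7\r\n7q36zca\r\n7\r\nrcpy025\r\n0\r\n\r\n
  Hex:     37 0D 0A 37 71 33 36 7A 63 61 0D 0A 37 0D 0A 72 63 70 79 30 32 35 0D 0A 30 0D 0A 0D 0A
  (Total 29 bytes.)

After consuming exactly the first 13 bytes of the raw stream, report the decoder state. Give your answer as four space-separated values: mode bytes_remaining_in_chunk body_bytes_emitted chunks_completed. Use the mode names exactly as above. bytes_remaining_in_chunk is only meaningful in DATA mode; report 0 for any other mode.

Answer: SIZE 0 7 1

Derivation:
Byte 0 = '7': mode=SIZE remaining=0 emitted=0 chunks_done=0
Byte 1 = 0x0D: mode=SIZE_CR remaining=0 emitted=0 chunks_done=0
Byte 2 = 0x0A: mode=DATA remaining=7 emitted=0 chunks_done=0
Byte 3 = '7': mode=DATA remaining=6 emitted=1 chunks_done=0
Byte 4 = 'q': mode=DATA remaining=5 emitted=2 chunks_done=0
Byte 5 = '3': mode=DATA remaining=4 emitted=3 chunks_done=0
Byte 6 = '6': mode=DATA remaining=3 emitted=4 chunks_done=0
Byte 7 = 'z': mode=DATA remaining=2 emitted=5 chunks_done=0
Byte 8 = 'c': mode=DATA remaining=1 emitted=6 chunks_done=0
Byte 9 = 'a': mode=DATA_DONE remaining=0 emitted=7 chunks_done=0
Byte 10 = 0x0D: mode=DATA_CR remaining=0 emitted=7 chunks_done=0
Byte 11 = 0x0A: mode=SIZE remaining=0 emitted=7 chunks_done=1
Byte 12 = '7': mode=SIZE remaining=0 emitted=7 chunks_done=1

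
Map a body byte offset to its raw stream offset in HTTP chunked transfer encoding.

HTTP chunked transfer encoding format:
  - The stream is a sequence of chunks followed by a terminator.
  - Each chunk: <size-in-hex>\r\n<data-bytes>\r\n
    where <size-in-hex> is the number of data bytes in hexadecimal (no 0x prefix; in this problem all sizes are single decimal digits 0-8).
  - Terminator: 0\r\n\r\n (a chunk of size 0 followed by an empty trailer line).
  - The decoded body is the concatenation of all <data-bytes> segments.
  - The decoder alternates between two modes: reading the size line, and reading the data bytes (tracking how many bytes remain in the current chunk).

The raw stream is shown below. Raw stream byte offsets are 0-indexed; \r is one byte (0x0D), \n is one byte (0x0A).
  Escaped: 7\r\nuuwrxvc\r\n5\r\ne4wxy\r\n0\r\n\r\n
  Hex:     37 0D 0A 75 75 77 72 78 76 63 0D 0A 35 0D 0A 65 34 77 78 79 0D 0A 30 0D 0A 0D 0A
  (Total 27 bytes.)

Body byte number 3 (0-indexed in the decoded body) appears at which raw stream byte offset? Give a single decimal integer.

Answer: 6

Derivation:
Chunk 1: stream[0..1]='7' size=0x7=7, data at stream[3..10]='uuwrxvc' -> body[0..7], body so far='uuwrxvc'
Chunk 2: stream[12..13]='5' size=0x5=5, data at stream[15..20]='e4wxy' -> body[7..12], body so far='uuwrxvce4wxy'
Chunk 3: stream[22..23]='0' size=0 (terminator). Final body='uuwrxvce4wxy' (12 bytes)
Body byte 3 at stream offset 6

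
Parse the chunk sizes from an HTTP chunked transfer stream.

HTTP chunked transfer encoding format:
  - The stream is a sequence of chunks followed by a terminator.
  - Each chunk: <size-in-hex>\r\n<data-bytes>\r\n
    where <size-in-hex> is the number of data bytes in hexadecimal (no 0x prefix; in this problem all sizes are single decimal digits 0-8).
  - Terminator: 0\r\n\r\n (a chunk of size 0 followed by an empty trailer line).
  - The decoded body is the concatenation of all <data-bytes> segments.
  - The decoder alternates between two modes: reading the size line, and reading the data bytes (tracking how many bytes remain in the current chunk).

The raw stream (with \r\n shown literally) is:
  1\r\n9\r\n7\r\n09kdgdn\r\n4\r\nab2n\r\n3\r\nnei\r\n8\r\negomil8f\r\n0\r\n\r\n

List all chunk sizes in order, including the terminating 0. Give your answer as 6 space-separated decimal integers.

Chunk 1: stream[0..1]='1' size=0x1=1, data at stream[3..4]='9' -> body[0..1], body so far='9'
Chunk 2: stream[6..7]='7' size=0x7=7, data at stream[9..16]='09kdgdn' -> body[1..8], body so far='909kdgdn'
Chunk 3: stream[18..19]='4' size=0x4=4, data at stream[21..25]='ab2n' -> body[8..12], body so far='909kdgdnab2n'
Chunk 4: stream[27..28]='3' size=0x3=3, data at stream[30..33]='nei' -> body[12..15], body so far='909kdgdnab2nnei'
Chunk 5: stream[35..36]='8' size=0x8=8, data at stream[38..46]='egomil8f' -> body[15..23], body so far='909kdgdnab2nneiegomil8f'
Chunk 6: stream[48..49]='0' size=0 (terminator). Final body='909kdgdnab2nneiegomil8f' (23 bytes)

Answer: 1 7 4 3 8 0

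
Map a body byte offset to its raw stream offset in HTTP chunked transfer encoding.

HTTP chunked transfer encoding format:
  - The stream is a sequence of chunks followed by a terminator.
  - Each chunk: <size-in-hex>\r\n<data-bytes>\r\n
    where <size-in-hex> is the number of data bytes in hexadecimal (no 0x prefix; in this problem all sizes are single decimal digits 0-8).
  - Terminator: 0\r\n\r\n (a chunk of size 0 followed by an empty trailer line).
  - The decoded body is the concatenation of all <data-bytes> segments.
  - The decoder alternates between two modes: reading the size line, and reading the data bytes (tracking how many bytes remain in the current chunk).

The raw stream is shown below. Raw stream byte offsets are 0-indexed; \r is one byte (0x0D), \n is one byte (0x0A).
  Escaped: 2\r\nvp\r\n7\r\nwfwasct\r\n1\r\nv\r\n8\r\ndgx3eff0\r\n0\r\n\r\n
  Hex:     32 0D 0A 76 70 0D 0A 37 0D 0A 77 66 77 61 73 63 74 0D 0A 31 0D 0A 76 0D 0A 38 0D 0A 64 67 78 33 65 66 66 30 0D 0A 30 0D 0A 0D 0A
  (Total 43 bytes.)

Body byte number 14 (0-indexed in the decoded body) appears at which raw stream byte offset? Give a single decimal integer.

Answer: 32

Derivation:
Chunk 1: stream[0..1]='2' size=0x2=2, data at stream[3..5]='vp' -> body[0..2], body so far='vp'
Chunk 2: stream[7..8]='7' size=0x7=7, data at stream[10..17]='wfwasct' -> body[2..9], body so far='vpwfwasct'
Chunk 3: stream[19..20]='1' size=0x1=1, data at stream[22..23]='v' -> body[9..10], body so far='vpwfwasctv'
Chunk 4: stream[25..26]='8' size=0x8=8, data at stream[28..36]='dgx3eff0' -> body[10..18], body so far='vpwfwasctvdgx3eff0'
Chunk 5: stream[38..39]='0' size=0 (terminator). Final body='vpwfwasctvdgx3eff0' (18 bytes)
Body byte 14 at stream offset 32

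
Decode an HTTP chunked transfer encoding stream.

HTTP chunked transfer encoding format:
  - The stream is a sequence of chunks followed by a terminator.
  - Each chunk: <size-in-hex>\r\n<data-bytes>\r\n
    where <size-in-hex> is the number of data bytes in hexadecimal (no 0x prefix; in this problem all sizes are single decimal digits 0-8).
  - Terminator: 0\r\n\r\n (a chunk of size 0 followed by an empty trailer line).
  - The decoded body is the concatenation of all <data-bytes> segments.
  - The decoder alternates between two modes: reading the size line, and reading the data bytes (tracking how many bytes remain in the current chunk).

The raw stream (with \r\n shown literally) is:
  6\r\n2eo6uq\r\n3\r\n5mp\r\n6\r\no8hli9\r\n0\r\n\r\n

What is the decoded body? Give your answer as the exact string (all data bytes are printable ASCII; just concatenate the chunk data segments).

Answer: 2eo6uq5mpo8hli9

Derivation:
Chunk 1: stream[0..1]='6' size=0x6=6, data at stream[3..9]='2eo6uq' -> body[0..6], body so far='2eo6uq'
Chunk 2: stream[11..12]='3' size=0x3=3, data at stream[14..17]='5mp' -> body[6..9], body so far='2eo6uq5mp'
Chunk 3: stream[19..20]='6' size=0x6=6, data at stream[22..28]='o8hli9' -> body[9..15], body so far='2eo6uq5mpo8hli9'
Chunk 4: stream[30..31]='0' size=0 (terminator). Final body='2eo6uq5mpo8hli9' (15 bytes)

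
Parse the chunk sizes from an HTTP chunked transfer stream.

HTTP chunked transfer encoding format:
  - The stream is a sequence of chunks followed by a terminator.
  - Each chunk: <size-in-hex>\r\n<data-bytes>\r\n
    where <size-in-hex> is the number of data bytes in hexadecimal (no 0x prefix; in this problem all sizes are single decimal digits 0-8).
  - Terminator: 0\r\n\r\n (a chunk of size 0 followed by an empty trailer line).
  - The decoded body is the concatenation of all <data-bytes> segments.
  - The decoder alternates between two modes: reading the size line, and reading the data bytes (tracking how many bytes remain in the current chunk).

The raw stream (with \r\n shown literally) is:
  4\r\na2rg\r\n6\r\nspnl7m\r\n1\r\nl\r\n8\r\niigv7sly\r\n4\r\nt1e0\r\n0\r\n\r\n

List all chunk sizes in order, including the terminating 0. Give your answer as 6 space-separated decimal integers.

Answer: 4 6 1 8 4 0

Derivation:
Chunk 1: stream[0..1]='4' size=0x4=4, data at stream[3..7]='a2rg' -> body[0..4], body so far='a2rg'
Chunk 2: stream[9..10]='6' size=0x6=6, data at stream[12..18]='spnl7m' -> body[4..10], body so far='a2rgspnl7m'
Chunk 3: stream[20..21]='1' size=0x1=1, data at stream[23..24]='l' -> body[10..11], body so far='a2rgspnl7ml'
Chunk 4: stream[26..27]='8' size=0x8=8, data at stream[29..37]='iigv7sly' -> body[11..19], body so far='a2rgspnl7mliigv7sly'
Chunk 5: stream[39..40]='4' size=0x4=4, data at stream[42..46]='t1e0' -> body[19..23], body so far='a2rgspnl7mliigv7slyt1e0'
Chunk 6: stream[48..49]='0' size=0 (terminator). Final body='a2rgspnl7mliigv7slyt1e0' (23 bytes)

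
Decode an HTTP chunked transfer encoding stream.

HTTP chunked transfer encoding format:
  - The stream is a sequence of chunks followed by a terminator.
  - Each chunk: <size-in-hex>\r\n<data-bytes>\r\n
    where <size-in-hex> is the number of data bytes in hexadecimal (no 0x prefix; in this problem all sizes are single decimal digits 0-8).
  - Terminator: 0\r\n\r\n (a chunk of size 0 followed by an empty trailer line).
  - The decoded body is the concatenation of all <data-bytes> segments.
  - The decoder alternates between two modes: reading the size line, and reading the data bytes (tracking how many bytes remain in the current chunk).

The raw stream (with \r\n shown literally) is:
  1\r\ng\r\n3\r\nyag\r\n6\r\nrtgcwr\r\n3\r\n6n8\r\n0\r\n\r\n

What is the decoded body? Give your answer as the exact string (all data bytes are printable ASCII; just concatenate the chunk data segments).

Chunk 1: stream[0..1]='1' size=0x1=1, data at stream[3..4]='g' -> body[0..1], body so far='g'
Chunk 2: stream[6..7]='3' size=0x3=3, data at stream[9..12]='yag' -> body[1..4], body so far='gyag'
Chunk 3: stream[14..15]='6' size=0x6=6, data at stream[17..23]='rtgcwr' -> body[4..10], body so far='gyagrtgcwr'
Chunk 4: stream[25..26]='3' size=0x3=3, data at stream[28..31]='6n8' -> body[10..13], body so far='gyagrtgcwr6n8'
Chunk 5: stream[33..34]='0' size=0 (terminator). Final body='gyagrtgcwr6n8' (13 bytes)

Answer: gyagrtgcwr6n8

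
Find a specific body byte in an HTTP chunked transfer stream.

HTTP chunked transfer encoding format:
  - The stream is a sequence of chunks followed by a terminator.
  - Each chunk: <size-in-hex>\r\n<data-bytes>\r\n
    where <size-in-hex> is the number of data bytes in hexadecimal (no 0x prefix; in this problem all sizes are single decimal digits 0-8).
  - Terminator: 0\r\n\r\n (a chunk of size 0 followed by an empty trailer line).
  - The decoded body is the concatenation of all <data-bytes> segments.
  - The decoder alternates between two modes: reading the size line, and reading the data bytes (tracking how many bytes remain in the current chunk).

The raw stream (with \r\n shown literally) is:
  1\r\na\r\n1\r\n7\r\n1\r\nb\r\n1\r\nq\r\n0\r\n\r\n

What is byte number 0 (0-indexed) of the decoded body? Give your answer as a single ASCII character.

Chunk 1: stream[0..1]='1' size=0x1=1, data at stream[3..4]='a' -> body[0..1], body so far='a'
Chunk 2: stream[6..7]='1' size=0x1=1, data at stream[9..10]='7' -> body[1..2], body so far='a7'
Chunk 3: stream[12..13]='1' size=0x1=1, data at stream[15..16]='b' -> body[2..3], body so far='a7b'
Chunk 4: stream[18..19]='1' size=0x1=1, data at stream[21..22]='q' -> body[3..4], body so far='a7bq'
Chunk 5: stream[24..25]='0' size=0 (terminator). Final body='a7bq' (4 bytes)
Body byte 0 = 'a'

Answer: a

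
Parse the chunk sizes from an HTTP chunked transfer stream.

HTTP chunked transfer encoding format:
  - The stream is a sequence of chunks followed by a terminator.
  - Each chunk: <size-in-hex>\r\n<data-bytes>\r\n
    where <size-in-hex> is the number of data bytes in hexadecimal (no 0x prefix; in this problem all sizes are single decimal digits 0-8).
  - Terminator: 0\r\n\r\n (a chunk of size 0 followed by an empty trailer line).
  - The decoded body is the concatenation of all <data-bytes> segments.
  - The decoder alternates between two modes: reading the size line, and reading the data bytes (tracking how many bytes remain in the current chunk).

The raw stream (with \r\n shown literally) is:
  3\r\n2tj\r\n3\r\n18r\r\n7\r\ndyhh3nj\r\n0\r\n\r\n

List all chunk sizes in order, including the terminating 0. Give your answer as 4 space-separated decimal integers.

Chunk 1: stream[0..1]='3' size=0x3=3, data at stream[3..6]='2tj' -> body[0..3], body so far='2tj'
Chunk 2: stream[8..9]='3' size=0x3=3, data at stream[11..14]='18r' -> body[3..6], body so far='2tj18r'
Chunk 3: stream[16..17]='7' size=0x7=7, data at stream[19..26]='dyhh3nj' -> body[6..13], body so far='2tj18rdyhh3nj'
Chunk 4: stream[28..29]='0' size=0 (terminator). Final body='2tj18rdyhh3nj' (13 bytes)

Answer: 3 3 7 0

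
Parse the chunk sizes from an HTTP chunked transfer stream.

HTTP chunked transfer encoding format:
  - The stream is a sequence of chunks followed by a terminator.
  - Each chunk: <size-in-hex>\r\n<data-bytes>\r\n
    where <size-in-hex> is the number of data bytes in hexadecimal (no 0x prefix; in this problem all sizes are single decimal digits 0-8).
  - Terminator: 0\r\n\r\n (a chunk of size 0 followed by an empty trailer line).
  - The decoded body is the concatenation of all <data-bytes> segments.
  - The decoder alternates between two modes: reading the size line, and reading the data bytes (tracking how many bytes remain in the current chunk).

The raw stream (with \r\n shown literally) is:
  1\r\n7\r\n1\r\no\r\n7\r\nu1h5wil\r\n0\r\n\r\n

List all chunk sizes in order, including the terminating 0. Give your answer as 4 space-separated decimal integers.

Answer: 1 1 7 0

Derivation:
Chunk 1: stream[0..1]='1' size=0x1=1, data at stream[3..4]='7' -> body[0..1], body so far='7'
Chunk 2: stream[6..7]='1' size=0x1=1, data at stream[9..10]='o' -> body[1..2], body so far='7o'
Chunk 3: stream[12..13]='7' size=0x7=7, data at stream[15..22]='u1h5wil' -> body[2..9], body so far='7ou1h5wil'
Chunk 4: stream[24..25]='0' size=0 (terminator). Final body='7ou1h5wil' (9 bytes)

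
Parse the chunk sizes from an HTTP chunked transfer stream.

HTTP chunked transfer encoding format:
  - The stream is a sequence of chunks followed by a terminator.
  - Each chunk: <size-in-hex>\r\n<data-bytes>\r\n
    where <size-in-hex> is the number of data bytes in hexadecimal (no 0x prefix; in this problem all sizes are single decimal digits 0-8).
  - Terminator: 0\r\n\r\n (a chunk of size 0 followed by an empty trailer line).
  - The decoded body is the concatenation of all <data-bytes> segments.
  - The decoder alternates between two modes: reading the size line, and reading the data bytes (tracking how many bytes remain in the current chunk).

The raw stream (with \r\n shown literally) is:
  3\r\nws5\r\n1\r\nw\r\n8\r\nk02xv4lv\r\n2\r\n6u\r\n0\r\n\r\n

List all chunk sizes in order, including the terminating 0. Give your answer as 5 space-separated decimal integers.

Answer: 3 1 8 2 0

Derivation:
Chunk 1: stream[0..1]='3' size=0x3=3, data at stream[3..6]='ws5' -> body[0..3], body so far='ws5'
Chunk 2: stream[8..9]='1' size=0x1=1, data at stream[11..12]='w' -> body[3..4], body so far='ws5w'
Chunk 3: stream[14..15]='8' size=0x8=8, data at stream[17..25]='k02xv4lv' -> body[4..12], body so far='ws5wk02xv4lv'
Chunk 4: stream[27..28]='2' size=0x2=2, data at stream[30..32]='6u' -> body[12..14], body so far='ws5wk02xv4lv6u'
Chunk 5: stream[34..35]='0' size=0 (terminator). Final body='ws5wk02xv4lv6u' (14 bytes)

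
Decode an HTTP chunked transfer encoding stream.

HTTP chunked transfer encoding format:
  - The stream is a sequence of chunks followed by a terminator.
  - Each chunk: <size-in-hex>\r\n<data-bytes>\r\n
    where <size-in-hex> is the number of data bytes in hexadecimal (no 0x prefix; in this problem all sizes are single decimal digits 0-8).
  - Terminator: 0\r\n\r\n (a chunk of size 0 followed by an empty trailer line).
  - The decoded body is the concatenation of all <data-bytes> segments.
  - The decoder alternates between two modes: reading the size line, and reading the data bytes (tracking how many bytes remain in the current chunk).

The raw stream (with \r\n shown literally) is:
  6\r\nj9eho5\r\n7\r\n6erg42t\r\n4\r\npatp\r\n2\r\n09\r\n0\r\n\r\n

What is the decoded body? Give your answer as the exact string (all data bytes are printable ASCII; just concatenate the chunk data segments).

Chunk 1: stream[0..1]='6' size=0x6=6, data at stream[3..9]='j9eho5' -> body[0..6], body so far='j9eho5'
Chunk 2: stream[11..12]='7' size=0x7=7, data at stream[14..21]='6erg42t' -> body[6..13], body so far='j9eho56erg42t'
Chunk 3: stream[23..24]='4' size=0x4=4, data at stream[26..30]='patp' -> body[13..17], body so far='j9eho56erg42tpatp'
Chunk 4: stream[32..33]='2' size=0x2=2, data at stream[35..37]='09' -> body[17..19], body so far='j9eho56erg42tpatp09'
Chunk 5: stream[39..40]='0' size=0 (terminator). Final body='j9eho56erg42tpatp09' (19 bytes)

Answer: j9eho56erg42tpatp09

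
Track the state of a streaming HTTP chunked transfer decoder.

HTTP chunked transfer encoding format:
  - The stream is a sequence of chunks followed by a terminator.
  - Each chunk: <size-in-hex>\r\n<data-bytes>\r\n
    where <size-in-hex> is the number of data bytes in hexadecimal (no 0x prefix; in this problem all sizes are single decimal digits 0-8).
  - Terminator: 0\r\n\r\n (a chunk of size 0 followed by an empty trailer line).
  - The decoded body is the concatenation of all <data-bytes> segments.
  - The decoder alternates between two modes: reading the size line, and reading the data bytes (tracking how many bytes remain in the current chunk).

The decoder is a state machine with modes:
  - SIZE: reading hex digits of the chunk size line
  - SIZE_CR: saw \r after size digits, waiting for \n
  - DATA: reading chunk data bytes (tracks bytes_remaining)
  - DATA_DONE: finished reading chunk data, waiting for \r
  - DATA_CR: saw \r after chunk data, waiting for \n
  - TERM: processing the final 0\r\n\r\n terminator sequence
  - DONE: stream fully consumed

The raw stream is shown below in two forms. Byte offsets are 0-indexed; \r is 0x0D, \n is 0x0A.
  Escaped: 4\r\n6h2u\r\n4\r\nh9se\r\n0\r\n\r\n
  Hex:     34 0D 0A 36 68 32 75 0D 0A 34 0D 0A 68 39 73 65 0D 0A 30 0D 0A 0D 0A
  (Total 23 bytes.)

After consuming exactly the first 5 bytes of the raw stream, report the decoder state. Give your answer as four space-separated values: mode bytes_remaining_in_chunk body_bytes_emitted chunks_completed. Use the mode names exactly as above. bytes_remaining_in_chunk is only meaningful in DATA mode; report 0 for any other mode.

Byte 0 = '4': mode=SIZE remaining=0 emitted=0 chunks_done=0
Byte 1 = 0x0D: mode=SIZE_CR remaining=0 emitted=0 chunks_done=0
Byte 2 = 0x0A: mode=DATA remaining=4 emitted=0 chunks_done=0
Byte 3 = '6': mode=DATA remaining=3 emitted=1 chunks_done=0
Byte 4 = 'h': mode=DATA remaining=2 emitted=2 chunks_done=0

Answer: DATA 2 2 0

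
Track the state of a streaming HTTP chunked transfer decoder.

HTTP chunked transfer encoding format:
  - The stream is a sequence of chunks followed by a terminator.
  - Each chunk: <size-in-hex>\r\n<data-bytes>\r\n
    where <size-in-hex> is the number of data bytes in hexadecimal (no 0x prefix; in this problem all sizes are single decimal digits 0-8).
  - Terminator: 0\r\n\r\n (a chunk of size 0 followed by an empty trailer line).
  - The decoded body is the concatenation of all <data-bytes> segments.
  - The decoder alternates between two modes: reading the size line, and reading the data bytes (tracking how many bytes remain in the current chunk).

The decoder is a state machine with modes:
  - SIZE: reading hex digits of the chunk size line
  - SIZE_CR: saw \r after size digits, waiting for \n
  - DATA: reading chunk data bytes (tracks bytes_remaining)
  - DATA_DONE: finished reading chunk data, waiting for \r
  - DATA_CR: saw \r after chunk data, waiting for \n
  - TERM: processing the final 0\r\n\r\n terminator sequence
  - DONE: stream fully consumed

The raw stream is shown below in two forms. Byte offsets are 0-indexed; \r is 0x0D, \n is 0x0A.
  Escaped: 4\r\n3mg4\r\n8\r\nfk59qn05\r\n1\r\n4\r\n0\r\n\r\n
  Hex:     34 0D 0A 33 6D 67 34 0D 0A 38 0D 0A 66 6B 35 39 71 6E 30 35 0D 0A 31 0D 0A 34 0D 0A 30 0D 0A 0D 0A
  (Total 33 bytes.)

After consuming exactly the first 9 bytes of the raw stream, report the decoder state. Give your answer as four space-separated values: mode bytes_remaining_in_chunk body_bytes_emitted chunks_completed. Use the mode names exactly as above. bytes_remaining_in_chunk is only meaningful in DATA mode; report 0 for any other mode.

Byte 0 = '4': mode=SIZE remaining=0 emitted=0 chunks_done=0
Byte 1 = 0x0D: mode=SIZE_CR remaining=0 emitted=0 chunks_done=0
Byte 2 = 0x0A: mode=DATA remaining=4 emitted=0 chunks_done=0
Byte 3 = '3': mode=DATA remaining=3 emitted=1 chunks_done=0
Byte 4 = 'm': mode=DATA remaining=2 emitted=2 chunks_done=0
Byte 5 = 'g': mode=DATA remaining=1 emitted=3 chunks_done=0
Byte 6 = '4': mode=DATA_DONE remaining=0 emitted=4 chunks_done=0
Byte 7 = 0x0D: mode=DATA_CR remaining=0 emitted=4 chunks_done=0
Byte 8 = 0x0A: mode=SIZE remaining=0 emitted=4 chunks_done=1

Answer: SIZE 0 4 1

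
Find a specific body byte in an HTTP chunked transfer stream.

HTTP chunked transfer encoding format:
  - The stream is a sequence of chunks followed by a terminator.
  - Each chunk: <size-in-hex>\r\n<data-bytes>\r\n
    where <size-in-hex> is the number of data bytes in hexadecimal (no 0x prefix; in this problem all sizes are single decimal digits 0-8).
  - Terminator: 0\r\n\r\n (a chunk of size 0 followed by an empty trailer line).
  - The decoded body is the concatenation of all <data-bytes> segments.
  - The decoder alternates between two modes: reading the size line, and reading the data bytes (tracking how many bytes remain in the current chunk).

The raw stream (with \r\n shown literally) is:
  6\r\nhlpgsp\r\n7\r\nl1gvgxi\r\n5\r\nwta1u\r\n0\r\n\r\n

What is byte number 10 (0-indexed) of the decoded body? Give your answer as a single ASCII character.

Answer: g

Derivation:
Chunk 1: stream[0..1]='6' size=0x6=6, data at stream[3..9]='hlpgsp' -> body[0..6], body so far='hlpgsp'
Chunk 2: stream[11..12]='7' size=0x7=7, data at stream[14..21]='l1gvgxi' -> body[6..13], body so far='hlpgspl1gvgxi'
Chunk 3: stream[23..24]='5' size=0x5=5, data at stream[26..31]='wta1u' -> body[13..18], body so far='hlpgspl1gvgxiwta1u'
Chunk 4: stream[33..34]='0' size=0 (terminator). Final body='hlpgspl1gvgxiwta1u' (18 bytes)
Body byte 10 = 'g'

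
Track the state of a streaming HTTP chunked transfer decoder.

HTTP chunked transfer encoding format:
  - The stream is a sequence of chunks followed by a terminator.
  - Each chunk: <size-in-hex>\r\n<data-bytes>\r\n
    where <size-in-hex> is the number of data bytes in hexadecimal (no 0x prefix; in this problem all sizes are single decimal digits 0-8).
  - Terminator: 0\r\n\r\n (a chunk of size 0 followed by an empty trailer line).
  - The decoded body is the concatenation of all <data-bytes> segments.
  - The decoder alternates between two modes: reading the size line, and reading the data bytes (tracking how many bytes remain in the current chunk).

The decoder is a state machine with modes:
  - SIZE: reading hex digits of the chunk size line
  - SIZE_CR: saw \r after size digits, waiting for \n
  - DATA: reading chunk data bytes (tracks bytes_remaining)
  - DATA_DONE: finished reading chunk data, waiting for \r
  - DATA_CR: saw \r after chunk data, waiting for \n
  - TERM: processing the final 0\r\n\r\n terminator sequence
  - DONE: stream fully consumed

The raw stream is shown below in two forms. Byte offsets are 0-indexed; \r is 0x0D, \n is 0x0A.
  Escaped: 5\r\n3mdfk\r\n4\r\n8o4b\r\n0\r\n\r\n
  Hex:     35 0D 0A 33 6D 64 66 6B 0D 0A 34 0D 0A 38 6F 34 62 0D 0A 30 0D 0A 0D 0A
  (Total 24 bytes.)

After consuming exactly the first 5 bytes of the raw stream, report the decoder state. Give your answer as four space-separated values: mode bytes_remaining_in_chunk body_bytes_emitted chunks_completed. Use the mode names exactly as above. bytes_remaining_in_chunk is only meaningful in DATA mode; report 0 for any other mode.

Answer: DATA 3 2 0

Derivation:
Byte 0 = '5': mode=SIZE remaining=0 emitted=0 chunks_done=0
Byte 1 = 0x0D: mode=SIZE_CR remaining=0 emitted=0 chunks_done=0
Byte 2 = 0x0A: mode=DATA remaining=5 emitted=0 chunks_done=0
Byte 3 = '3': mode=DATA remaining=4 emitted=1 chunks_done=0
Byte 4 = 'm': mode=DATA remaining=3 emitted=2 chunks_done=0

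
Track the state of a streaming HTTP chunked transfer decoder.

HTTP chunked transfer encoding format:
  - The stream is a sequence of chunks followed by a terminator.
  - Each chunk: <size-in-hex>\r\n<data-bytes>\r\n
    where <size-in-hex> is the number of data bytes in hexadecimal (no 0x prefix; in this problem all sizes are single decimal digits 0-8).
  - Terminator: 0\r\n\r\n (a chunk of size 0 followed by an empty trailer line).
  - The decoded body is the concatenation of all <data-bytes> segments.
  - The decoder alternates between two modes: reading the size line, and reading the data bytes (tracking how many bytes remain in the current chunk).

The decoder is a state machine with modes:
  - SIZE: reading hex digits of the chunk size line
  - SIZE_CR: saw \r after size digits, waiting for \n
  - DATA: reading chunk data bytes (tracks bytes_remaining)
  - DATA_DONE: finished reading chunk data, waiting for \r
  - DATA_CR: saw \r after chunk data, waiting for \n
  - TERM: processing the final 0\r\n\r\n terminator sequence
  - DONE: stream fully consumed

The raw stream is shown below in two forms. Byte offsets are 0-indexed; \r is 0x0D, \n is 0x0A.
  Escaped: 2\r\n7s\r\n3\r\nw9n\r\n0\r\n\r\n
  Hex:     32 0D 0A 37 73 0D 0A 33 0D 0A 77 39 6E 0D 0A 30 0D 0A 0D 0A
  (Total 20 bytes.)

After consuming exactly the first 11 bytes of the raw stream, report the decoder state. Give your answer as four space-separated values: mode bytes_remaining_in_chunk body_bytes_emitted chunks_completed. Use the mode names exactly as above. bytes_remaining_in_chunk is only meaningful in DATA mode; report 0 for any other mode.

Byte 0 = '2': mode=SIZE remaining=0 emitted=0 chunks_done=0
Byte 1 = 0x0D: mode=SIZE_CR remaining=0 emitted=0 chunks_done=0
Byte 2 = 0x0A: mode=DATA remaining=2 emitted=0 chunks_done=0
Byte 3 = '7': mode=DATA remaining=1 emitted=1 chunks_done=0
Byte 4 = 's': mode=DATA_DONE remaining=0 emitted=2 chunks_done=0
Byte 5 = 0x0D: mode=DATA_CR remaining=0 emitted=2 chunks_done=0
Byte 6 = 0x0A: mode=SIZE remaining=0 emitted=2 chunks_done=1
Byte 7 = '3': mode=SIZE remaining=0 emitted=2 chunks_done=1
Byte 8 = 0x0D: mode=SIZE_CR remaining=0 emitted=2 chunks_done=1
Byte 9 = 0x0A: mode=DATA remaining=3 emitted=2 chunks_done=1
Byte 10 = 'w': mode=DATA remaining=2 emitted=3 chunks_done=1

Answer: DATA 2 3 1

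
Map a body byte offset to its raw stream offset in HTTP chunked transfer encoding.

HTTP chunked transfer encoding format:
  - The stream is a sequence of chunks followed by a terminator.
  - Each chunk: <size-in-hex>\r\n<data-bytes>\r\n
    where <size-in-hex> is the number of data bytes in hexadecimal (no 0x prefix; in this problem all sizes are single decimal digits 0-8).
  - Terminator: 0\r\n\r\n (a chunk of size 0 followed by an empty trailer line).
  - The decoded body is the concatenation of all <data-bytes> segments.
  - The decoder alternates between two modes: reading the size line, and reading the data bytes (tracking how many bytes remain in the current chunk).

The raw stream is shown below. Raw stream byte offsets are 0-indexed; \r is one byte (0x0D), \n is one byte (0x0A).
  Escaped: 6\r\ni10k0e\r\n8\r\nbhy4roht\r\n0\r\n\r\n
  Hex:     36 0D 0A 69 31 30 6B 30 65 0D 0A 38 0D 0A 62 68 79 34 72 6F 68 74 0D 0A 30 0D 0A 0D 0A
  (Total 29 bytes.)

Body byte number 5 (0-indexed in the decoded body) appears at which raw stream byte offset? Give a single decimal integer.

Answer: 8

Derivation:
Chunk 1: stream[0..1]='6' size=0x6=6, data at stream[3..9]='i10k0e' -> body[0..6], body so far='i10k0e'
Chunk 2: stream[11..12]='8' size=0x8=8, data at stream[14..22]='bhy4roht' -> body[6..14], body so far='i10k0ebhy4roht'
Chunk 3: stream[24..25]='0' size=0 (terminator). Final body='i10k0ebhy4roht' (14 bytes)
Body byte 5 at stream offset 8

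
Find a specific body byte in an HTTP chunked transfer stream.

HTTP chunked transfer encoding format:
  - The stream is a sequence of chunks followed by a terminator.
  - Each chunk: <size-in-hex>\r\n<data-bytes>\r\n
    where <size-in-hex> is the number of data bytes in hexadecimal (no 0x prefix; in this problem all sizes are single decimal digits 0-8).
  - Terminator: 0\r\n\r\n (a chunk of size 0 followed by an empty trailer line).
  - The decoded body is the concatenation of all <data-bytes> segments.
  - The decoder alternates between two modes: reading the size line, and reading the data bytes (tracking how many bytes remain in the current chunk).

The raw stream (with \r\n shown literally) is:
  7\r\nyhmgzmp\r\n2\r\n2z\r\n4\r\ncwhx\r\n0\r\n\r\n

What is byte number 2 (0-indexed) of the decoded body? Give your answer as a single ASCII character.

Chunk 1: stream[0..1]='7' size=0x7=7, data at stream[3..10]='yhmgzmp' -> body[0..7], body so far='yhmgzmp'
Chunk 2: stream[12..13]='2' size=0x2=2, data at stream[15..17]='2z' -> body[7..9], body so far='yhmgzmp2z'
Chunk 3: stream[19..20]='4' size=0x4=4, data at stream[22..26]='cwhx' -> body[9..13], body so far='yhmgzmp2zcwhx'
Chunk 4: stream[28..29]='0' size=0 (terminator). Final body='yhmgzmp2zcwhx' (13 bytes)
Body byte 2 = 'm'

Answer: m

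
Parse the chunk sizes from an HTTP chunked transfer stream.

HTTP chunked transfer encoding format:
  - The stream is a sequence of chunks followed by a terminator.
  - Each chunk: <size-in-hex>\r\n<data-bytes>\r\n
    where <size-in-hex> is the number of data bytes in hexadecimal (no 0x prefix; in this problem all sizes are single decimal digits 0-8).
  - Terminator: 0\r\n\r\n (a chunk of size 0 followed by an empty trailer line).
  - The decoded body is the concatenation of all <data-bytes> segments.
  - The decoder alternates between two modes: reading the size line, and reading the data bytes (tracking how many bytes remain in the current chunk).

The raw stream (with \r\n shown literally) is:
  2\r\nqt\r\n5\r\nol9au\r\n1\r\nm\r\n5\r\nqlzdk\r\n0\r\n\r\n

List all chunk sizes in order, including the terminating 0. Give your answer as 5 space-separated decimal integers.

Answer: 2 5 1 5 0

Derivation:
Chunk 1: stream[0..1]='2' size=0x2=2, data at stream[3..5]='qt' -> body[0..2], body so far='qt'
Chunk 2: stream[7..8]='5' size=0x5=5, data at stream[10..15]='ol9au' -> body[2..7], body so far='qtol9au'
Chunk 3: stream[17..18]='1' size=0x1=1, data at stream[20..21]='m' -> body[7..8], body so far='qtol9aum'
Chunk 4: stream[23..24]='5' size=0x5=5, data at stream[26..31]='qlzdk' -> body[8..13], body so far='qtol9aumqlzdk'
Chunk 5: stream[33..34]='0' size=0 (terminator). Final body='qtol9aumqlzdk' (13 bytes)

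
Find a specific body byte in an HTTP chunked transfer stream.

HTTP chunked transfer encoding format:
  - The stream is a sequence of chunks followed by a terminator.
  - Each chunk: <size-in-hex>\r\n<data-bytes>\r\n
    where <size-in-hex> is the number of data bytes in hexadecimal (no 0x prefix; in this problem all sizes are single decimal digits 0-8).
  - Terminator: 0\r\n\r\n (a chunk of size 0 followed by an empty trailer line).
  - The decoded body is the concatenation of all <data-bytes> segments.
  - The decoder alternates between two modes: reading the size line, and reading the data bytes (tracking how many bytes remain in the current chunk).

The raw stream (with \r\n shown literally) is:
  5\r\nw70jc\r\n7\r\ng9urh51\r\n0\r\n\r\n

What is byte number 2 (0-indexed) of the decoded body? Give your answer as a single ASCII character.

Chunk 1: stream[0..1]='5' size=0x5=5, data at stream[3..8]='w70jc' -> body[0..5], body so far='w70jc'
Chunk 2: stream[10..11]='7' size=0x7=7, data at stream[13..20]='g9urh51' -> body[5..12], body so far='w70jcg9urh51'
Chunk 3: stream[22..23]='0' size=0 (terminator). Final body='w70jcg9urh51' (12 bytes)
Body byte 2 = '0'

Answer: 0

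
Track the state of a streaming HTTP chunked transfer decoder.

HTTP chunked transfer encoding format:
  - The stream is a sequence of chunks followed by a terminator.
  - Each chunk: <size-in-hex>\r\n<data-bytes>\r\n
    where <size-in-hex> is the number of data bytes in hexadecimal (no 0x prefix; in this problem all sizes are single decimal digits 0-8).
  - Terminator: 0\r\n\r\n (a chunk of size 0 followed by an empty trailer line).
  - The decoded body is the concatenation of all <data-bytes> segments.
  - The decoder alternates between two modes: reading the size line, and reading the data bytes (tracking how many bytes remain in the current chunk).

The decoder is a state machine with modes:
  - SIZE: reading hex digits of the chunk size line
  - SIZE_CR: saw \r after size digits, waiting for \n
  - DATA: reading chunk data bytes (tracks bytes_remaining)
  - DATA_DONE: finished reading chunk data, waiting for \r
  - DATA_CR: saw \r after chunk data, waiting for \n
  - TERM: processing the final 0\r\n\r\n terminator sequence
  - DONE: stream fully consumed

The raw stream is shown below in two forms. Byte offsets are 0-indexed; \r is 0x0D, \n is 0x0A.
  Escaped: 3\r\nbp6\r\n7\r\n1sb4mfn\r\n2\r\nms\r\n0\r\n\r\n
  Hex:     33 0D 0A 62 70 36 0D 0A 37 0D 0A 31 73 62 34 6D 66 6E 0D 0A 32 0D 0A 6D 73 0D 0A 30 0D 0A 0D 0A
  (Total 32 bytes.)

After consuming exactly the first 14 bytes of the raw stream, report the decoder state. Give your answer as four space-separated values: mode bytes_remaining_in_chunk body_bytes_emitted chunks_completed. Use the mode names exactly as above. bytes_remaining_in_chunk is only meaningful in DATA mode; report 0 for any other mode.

Answer: DATA 4 6 1

Derivation:
Byte 0 = '3': mode=SIZE remaining=0 emitted=0 chunks_done=0
Byte 1 = 0x0D: mode=SIZE_CR remaining=0 emitted=0 chunks_done=0
Byte 2 = 0x0A: mode=DATA remaining=3 emitted=0 chunks_done=0
Byte 3 = 'b': mode=DATA remaining=2 emitted=1 chunks_done=0
Byte 4 = 'p': mode=DATA remaining=1 emitted=2 chunks_done=0
Byte 5 = '6': mode=DATA_DONE remaining=0 emitted=3 chunks_done=0
Byte 6 = 0x0D: mode=DATA_CR remaining=0 emitted=3 chunks_done=0
Byte 7 = 0x0A: mode=SIZE remaining=0 emitted=3 chunks_done=1
Byte 8 = '7': mode=SIZE remaining=0 emitted=3 chunks_done=1
Byte 9 = 0x0D: mode=SIZE_CR remaining=0 emitted=3 chunks_done=1
Byte 10 = 0x0A: mode=DATA remaining=7 emitted=3 chunks_done=1
Byte 11 = '1': mode=DATA remaining=6 emitted=4 chunks_done=1
Byte 12 = 's': mode=DATA remaining=5 emitted=5 chunks_done=1
Byte 13 = 'b': mode=DATA remaining=4 emitted=6 chunks_done=1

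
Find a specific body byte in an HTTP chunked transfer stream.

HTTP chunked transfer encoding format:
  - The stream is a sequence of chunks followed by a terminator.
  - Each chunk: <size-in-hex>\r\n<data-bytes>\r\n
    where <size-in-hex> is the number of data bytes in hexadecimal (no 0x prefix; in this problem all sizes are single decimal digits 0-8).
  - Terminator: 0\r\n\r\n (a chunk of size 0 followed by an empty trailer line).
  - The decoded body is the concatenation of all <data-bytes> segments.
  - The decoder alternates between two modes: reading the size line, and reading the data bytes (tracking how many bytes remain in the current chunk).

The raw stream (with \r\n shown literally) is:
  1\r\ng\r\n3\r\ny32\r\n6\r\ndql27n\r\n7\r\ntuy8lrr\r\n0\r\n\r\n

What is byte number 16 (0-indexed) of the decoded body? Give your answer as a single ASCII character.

Answer: r

Derivation:
Chunk 1: stream[0..1]='1' size=0x1=1, data at stream[3..4]='g' -> body[0..1], body so far='g'
Chunk 2: stream[6..7]='3' size=0x3=3, data at stream[9..12]='y32' -> body[1..4], body so far='gy32'
Chunk 3: stream[14..15]='6' size=0x6=6, data at stream[17..23]='dql27n' -> body[4..10], body so far='gy32dql27n'
Chunk 4: stream[25..26]='7' size=0x7=7, data at stream[28..35]='tuy8lrr' -> body[10..17], body so far='gy32dql27ntuy8lrr'
Chunk 5: stream[37..38]='0' size=0 (terminator). Final body='gy32dql27ntuy8lrr' (17 bytes)
Body byte 16 = 'r'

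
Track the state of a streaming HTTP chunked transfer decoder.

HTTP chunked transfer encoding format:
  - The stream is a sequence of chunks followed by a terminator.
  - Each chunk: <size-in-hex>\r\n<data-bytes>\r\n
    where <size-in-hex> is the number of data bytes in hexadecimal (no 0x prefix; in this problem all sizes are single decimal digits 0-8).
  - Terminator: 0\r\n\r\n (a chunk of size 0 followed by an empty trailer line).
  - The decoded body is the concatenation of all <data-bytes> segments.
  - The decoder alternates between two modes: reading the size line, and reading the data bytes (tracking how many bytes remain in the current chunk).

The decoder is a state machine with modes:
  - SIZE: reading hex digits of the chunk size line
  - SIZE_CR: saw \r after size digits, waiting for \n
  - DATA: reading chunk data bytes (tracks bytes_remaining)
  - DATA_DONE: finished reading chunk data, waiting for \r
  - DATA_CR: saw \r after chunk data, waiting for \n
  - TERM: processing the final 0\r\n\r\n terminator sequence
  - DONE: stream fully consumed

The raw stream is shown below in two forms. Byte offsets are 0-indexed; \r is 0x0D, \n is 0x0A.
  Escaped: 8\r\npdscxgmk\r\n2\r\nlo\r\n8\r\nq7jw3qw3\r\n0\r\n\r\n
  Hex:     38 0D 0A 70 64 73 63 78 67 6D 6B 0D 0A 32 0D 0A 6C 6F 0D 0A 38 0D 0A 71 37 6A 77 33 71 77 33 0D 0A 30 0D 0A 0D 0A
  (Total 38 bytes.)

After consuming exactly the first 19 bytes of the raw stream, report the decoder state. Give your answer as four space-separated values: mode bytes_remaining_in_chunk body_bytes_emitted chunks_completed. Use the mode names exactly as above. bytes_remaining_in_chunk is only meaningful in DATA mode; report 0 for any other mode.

Answer: DATA_CR 0 10 1

Derivation:
Byte 0 = '8': mode=SIZE remaining=0 emitted=0 chunks_done=0
Byte 1 = 0x0D: mode=SIZE_CR remaining=0 emitted=0 chunks_done=0
Byte 2 = 0x0A: mode=DATA remaining=8 emitted=0 chunks_done=0
Byte 3 = 'p': mode=DATA remaining=7 emitted=1 chunks_done=0
Byte 4 = 'd': mode=DATA remaining=6 emitted=2 chunks_done=0
Byte 5 = 's': mode=DATA remaining=5 emitted=3 chunks_done=0
Byte 6 = 'c': mode=DATA remaining=4 emitted=4 chunks_done=0
Byte 7 = 'x': mode=DATA remaining=3 emitted=5 chunks_done=0
Byte 8 = 'g': mode=DATA remaining=2 emitted=6 chunks_done=0
Byte 9 = 'm': mode=DATA remaining=1 emitted=7 chunks_done=0
Byte 10 = 'k': mode=DATA_DONE remaining=0 emitted=8 chunks_done=0
Byte 11 = 0x0D: mode=DATA_CR remaining=0 emitted=8 chunks_done=0
Byte 12 = 0x0A: mode=SIZE remaining=0 emitted=8 chunks_done=1
Byte 13 = '2': mode=SIZE remaining=0 emitted=8 chunks_done=1
Byte 14 = 0x0D: mode=SIZE_CR remaining=0 emitted=8 chunks_done=1
Byte 15 = 0x0A: mode=DATA remaining=2 emitted=8 chunks_done=1
Byte 16 = 'l': mode=DATA remaining=1 emitted=9 chunks_done=1
Byte 17 = 'o': mode=DATA_DONE remaining=0 emitted=10 chunks_done=1
Byte 18 = 0x0D: mode=DATA_CR remaining=0 emitted=10 chunks_done=1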